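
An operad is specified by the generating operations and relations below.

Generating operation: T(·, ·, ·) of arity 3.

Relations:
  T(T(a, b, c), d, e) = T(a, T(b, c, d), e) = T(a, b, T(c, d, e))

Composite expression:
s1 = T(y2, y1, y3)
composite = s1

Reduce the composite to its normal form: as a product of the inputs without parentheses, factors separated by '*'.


The T-tree's shape is irrelevant; the y-reading-order decides.
T(y2, y1, y3) linearizes to y2 * y1 * y3

y2 * y1 * y3


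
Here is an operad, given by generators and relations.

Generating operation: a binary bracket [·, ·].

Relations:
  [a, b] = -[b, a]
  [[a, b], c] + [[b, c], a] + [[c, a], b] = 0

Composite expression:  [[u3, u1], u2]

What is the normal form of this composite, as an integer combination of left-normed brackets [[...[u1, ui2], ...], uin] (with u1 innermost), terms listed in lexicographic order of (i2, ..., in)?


-[[u1, u3], u2]


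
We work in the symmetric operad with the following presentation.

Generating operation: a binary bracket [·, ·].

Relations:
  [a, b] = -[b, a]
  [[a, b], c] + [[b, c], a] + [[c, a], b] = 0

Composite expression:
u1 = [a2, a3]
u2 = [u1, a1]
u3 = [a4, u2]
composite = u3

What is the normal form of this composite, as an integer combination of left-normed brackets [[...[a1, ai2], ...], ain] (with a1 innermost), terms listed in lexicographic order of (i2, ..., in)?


Left-normed coefficients sit on the a1-initial expansion words.
Composite bracket: [a4, [[a2, a3], a1]]
Under [a, b] = ab - ba we get 8 signed associative words (2^3 = 8).
Collect the words opening with a1:
  a1a2a3a4 (sign +1) contributes +[[[a1, a2], a3], a4]
  a1a3a2a4 (sign -1) contributes -[[[a1, a3], a2], a4]

[[[a1, a2], a3], a4] - [[[a1, a3], a2], a4]


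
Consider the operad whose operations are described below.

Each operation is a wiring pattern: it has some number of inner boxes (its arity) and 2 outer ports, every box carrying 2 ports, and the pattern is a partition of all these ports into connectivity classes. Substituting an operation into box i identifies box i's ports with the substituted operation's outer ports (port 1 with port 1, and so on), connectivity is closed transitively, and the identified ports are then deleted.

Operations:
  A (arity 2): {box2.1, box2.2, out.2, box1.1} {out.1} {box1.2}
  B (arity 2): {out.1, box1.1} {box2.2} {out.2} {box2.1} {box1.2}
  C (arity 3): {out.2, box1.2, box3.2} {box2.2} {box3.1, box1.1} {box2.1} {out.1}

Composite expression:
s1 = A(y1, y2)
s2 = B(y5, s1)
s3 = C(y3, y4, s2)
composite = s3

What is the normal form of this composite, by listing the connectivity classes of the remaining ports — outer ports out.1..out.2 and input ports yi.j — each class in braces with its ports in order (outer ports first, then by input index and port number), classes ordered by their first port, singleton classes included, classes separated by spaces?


{out.1} {out.2, y3.2} {y1.1, y2.1, y2.2} {y1.2} {y3.1, y5.1} {y4.1} {y4.2} {y5.2}

After gluing at C, chains via deleted ports link the y-ports.
stage A: inputs (y1, y2), connectivity {out.1} {out.2, y1.1, y2.1, y2.2} {y1.2}, out.j its boundary
stage B: inputs (y5, y1, y2), connectivity {out.1, y5.1} {out.2} {y1.1, y2.1, y2.2} {y1.2} {y5.2}, out.j its boundary
stage C: inputs (y3, y4, y5, y1, y2), connectivity {out.1} {out.2, y3.2} {y1.1, y2.1, y2.2} {y1.2} {y3.1, y5.1} {y4.1} {y4.2} {y5.2}, out.j its boundary


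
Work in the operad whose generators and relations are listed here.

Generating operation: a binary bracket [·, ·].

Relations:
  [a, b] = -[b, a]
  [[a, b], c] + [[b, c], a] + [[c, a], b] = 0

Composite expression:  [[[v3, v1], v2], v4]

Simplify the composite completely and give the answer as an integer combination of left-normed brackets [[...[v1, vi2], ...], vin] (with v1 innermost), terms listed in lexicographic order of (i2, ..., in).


Skip Jacobi rewriting: expand, keep v1-initial words, read off terms.
Composite bracket: [[[v3, v1], v2], v4]
Under [a, b] = ab - ba we get 8 signed associative words (2^3 = 8).
Words beginning with v1 determine it all:
  the word v1v3v2v4 carries sign -1 and contributes -[[[v1, v3], v2], v4]

-[[[v1, v3], v2], v4]


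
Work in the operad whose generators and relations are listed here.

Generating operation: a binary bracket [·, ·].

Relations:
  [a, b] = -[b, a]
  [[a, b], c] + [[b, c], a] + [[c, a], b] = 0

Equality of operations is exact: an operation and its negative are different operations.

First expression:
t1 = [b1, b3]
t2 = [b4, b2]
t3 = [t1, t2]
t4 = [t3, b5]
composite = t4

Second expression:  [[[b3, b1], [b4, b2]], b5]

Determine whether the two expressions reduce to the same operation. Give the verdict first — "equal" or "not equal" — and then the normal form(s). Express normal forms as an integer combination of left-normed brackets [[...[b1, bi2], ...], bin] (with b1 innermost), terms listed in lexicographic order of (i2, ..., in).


The first composite normalizes to -[[[[b1, b3], b2], b4], b5] + [[[[b1, b3], b4], b2], b5]
The second composite normalizes to [[[[b1, b3], b2], b4], b5] - [[[[b1, b3], b4], b2], b5]
No match — not equal.

not equal: they reduce to -[[[[b1, b3], b2], b4], b5] + [[[[b1, b3], b4], b2], b5] and [[[[b1, b3], b2], b4], b5] - [[[[b1, b3], b4], b2], b5]


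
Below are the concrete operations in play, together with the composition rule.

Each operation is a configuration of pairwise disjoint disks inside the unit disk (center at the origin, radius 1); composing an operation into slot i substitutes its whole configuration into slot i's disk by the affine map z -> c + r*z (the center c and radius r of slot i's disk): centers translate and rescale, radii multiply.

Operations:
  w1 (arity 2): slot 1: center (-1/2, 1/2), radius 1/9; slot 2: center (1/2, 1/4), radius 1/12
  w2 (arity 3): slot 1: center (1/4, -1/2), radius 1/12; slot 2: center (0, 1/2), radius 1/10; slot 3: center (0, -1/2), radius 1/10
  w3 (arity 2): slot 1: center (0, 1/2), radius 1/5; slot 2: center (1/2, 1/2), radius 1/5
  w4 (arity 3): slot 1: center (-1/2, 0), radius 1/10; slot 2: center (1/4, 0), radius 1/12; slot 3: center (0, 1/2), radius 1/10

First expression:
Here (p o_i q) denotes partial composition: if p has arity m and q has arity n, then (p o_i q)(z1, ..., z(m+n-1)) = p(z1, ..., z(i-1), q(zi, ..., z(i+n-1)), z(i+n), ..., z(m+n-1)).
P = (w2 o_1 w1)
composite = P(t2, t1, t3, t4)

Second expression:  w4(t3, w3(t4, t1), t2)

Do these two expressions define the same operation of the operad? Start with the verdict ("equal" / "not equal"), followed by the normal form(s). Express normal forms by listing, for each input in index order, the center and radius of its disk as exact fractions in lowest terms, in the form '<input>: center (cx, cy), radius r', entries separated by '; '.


not equal; first: t1: center (7/24, -23/48), radius 1/144; t2: center (5/24, -11/24), radius 1/108; t3: center (0, 1/2), radius 1/10; t4: center (0, -1/2), radius 1/10; second: t1: center (7/24, 1/24), radius 1/60; t2: center (0, 1/2), radius 1/10; t3: center (-1/2, 0), radius 1/10; t4: center (1/4, 1/24), radius 1/60

Normal form of the first expression: t1: center (7/24, -23/48), radius 1/144; t2: center (5/24, -11/24), radius 1/108; t3: center (0, 1/2), radius 1/10; t4: center (0, -1/2), radius 1/10
Normal form of the second expression: t1: center (7/24, 1/24), radius 1/60; t2: center (0, 1/2), radius 1/10; t3: center (-1/2, 0), radius 1/10; t4: center (1/4, 1/24), radius 1/60
No match — not equal.


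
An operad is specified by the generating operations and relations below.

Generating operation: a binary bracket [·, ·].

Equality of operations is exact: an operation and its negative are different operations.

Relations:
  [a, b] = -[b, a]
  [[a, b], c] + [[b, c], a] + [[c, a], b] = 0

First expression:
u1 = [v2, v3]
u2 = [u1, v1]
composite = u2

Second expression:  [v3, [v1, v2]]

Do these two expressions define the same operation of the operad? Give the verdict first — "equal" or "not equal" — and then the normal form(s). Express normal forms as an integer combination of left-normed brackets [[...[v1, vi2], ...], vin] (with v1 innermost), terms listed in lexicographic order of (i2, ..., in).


not equal — first -[[v1, v2], v3] + [[v1, v3], v2], second -[[v1, v2], v3]

The first expression, normalized: -[[v1, v2], v3] + [[v1, v3], v2]
The second expression, normalized: -[[v1, v2], v3]
No match — not equal.


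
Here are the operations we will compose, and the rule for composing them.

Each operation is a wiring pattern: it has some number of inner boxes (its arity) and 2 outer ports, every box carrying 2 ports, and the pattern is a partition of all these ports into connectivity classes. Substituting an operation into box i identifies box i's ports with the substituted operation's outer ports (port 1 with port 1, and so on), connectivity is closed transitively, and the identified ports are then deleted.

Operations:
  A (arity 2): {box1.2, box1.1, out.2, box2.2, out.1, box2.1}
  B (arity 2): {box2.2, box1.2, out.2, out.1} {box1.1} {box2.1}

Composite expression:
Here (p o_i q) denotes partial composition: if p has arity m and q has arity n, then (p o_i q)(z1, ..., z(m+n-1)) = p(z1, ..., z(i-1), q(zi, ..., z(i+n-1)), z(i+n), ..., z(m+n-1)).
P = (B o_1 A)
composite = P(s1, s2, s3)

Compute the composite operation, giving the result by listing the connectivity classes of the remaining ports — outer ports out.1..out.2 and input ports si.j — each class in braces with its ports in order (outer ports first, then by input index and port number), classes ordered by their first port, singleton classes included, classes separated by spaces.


{out.1, out.2, s1.1, s1.2, s2.1, s2.2, s3.2} {s3.1}


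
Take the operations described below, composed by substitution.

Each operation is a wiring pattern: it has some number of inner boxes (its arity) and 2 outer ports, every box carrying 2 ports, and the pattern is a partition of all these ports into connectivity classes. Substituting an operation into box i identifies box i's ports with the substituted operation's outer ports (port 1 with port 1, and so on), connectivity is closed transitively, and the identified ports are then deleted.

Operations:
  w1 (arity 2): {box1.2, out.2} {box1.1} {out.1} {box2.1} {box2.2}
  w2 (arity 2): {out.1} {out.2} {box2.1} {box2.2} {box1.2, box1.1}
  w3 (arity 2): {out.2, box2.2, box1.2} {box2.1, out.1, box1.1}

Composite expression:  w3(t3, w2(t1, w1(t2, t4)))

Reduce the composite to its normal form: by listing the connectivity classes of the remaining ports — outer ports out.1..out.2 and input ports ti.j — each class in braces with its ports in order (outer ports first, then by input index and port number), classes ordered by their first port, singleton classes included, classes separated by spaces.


{out.1, t3.1} {out.2, t3.2} {t1.1, t1.2} {t2.1} {t2.2} {t4.1} {t4.2}

Two ports join when wires chain via w3-identified ports.
stage w1: inputs (t2, t4), connectivity {out.1} {out.2, t2.2} {t2.1} {t4.1} {t4.2}, out.j its boundary
stage w2: inputs (t1, t2, t4), connectivity {out.1} {out.2} {t1.1, t1.2} {t2.1} {t2.2} {t4.1} {t4.2}, out.j its boundary
stage w3: inputs (t3, t1, t2, t4), connectivity {out.1, t3.1} {out.2, t3.2} {t1.1, t1.2} {t2.1} {t2.2} {t4.1} {t4.2}, out.j its boundary


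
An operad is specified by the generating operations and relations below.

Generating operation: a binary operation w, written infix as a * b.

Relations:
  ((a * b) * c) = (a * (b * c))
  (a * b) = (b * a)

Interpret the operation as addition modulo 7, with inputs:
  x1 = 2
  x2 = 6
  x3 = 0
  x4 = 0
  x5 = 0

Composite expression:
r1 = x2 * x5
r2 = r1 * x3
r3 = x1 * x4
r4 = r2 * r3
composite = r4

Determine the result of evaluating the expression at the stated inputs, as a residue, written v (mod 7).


1 (mod 7)


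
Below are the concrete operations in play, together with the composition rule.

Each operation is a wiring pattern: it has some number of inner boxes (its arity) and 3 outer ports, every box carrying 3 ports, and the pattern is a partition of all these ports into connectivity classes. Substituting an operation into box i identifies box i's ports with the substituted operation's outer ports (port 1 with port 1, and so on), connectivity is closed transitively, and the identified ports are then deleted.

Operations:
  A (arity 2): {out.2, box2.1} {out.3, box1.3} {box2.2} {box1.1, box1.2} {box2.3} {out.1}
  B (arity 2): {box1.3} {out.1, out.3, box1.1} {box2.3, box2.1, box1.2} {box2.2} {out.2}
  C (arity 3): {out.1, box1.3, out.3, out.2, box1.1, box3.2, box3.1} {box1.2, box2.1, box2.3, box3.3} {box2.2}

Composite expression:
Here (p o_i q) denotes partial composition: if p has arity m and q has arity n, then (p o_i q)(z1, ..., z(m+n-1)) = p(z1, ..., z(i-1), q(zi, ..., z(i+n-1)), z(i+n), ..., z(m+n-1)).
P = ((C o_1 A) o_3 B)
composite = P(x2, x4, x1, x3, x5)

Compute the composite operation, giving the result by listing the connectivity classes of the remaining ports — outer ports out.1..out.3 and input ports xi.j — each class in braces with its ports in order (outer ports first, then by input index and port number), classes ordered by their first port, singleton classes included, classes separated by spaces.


{out.1, out.2, out.3, x2.3, x5.1, x5.2} {x1.1, x4.1, x5.3} {x1.2, x3.1, x3.3} {x1.3} {x2.1, x2.2} {x3.2} {x4.2} {x4.3}

Reachability decides: close wires over C-identified ports.
stage A: inputs (x2, x4), connectivity {out.1} {out.2, x4.1} {out.3, x2.3} {x2.1, x2.2} {x4.2} {x4.3}, out.j its boundary
stage B: inputs (x1, x3), connectivity {out.1, out.3, x1.1} {out.2} {x1.2, x3.1, x3.3} {x1.3} {x3.2}, out.j its boundary
stage C: inputs (x2, x4, x1, x3, x5), connectivity {out.1, out.2, out.3, x2.3, x5.1, x5.2} {x1.1, x4.1, x5.3} {x1.2, x3.1, x3.3} {x1.3} {x2.1, x2.2} {x3.2} {x4.2} {x4.3}, out.j its boundary


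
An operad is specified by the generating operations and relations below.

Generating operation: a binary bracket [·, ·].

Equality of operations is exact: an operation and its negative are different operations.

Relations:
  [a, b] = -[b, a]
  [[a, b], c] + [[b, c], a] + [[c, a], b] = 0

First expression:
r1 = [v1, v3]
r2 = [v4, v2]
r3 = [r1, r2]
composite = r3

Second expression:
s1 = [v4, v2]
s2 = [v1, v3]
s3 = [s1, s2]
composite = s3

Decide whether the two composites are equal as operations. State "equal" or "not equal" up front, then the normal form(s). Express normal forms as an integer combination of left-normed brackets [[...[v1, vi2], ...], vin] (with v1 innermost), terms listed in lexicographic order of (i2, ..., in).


The first composite normalizes to -[[[v1, v3], v2], v4] + [[[v1, v3], v4], v2]
The second composite normalizes to [[[v1, v3], v2], v4] - [[[v1, v3], v4], v2]
No match — not equal.

not equal — first -[[[v1, v3], v2], v4] + [[[v1, v3], v4], v2], second [[[v1, v3], v2], v4] - [[[v1, v3], v4], v2]


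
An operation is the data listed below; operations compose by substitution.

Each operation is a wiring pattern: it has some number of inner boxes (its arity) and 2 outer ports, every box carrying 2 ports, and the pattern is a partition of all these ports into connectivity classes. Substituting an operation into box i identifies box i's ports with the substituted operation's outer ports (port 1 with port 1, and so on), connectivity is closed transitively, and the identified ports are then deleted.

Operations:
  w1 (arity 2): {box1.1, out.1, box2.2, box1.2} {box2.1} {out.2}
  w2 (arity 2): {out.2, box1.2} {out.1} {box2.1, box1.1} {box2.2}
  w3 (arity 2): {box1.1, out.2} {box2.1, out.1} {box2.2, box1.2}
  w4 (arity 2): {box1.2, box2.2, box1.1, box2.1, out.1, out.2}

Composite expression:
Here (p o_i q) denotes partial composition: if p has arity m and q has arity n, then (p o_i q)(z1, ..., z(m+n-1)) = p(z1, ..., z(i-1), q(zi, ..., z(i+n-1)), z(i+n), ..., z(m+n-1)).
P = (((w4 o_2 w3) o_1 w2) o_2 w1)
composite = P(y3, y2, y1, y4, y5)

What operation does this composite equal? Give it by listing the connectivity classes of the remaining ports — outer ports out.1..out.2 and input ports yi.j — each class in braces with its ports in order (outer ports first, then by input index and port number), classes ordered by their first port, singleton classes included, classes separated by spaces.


{out.1, out.2, y3.2, y4.1, y5.1} {y1.1} {y1.2, y2.1, y2.2, y3.1} {y4.2, y5.2}


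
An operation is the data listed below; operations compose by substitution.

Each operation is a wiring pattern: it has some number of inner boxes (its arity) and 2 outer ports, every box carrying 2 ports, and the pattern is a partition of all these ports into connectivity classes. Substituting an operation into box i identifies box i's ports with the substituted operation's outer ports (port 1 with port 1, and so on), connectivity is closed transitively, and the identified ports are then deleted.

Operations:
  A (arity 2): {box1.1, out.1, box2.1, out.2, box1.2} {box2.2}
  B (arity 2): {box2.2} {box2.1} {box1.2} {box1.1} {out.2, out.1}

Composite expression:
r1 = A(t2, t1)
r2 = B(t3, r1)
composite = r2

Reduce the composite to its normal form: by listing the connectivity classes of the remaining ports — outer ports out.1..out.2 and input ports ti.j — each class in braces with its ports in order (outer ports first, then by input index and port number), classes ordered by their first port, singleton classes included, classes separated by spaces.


{out.1, out.2} {t1.1, t2.1, t2.2} {t1.2} {t3.1} {t3.2}


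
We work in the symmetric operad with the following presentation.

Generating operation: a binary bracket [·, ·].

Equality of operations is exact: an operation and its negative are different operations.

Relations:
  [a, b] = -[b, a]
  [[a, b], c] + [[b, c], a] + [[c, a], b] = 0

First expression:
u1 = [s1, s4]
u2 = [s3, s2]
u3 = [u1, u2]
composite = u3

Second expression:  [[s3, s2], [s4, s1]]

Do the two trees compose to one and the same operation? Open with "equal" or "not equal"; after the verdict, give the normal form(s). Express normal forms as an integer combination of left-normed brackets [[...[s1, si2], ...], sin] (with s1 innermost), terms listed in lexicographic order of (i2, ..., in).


equal; both compose to -[[[s1, s4], s2], s3] + [[[s1, s4], s3], s2]


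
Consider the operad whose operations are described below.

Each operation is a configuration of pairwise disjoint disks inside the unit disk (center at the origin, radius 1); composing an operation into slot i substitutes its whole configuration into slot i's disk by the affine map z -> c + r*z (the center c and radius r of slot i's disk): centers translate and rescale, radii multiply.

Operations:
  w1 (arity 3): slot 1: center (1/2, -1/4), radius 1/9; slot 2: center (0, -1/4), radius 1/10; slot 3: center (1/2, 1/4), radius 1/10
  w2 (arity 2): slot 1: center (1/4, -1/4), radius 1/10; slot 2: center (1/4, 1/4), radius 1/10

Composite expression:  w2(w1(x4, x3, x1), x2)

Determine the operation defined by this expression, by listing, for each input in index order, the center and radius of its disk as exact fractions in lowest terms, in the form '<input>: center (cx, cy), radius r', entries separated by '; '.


Below w2, radii multiply path by path; the x-disk centers shift.
for x4, the 2-step affine chain lands on center (3/10, -11/40), radius 1/90
for x3, the 2-step affine chain lands on center (1/4, -11/40), radius 1/100
for x1, the 2-step affine chain lands on center (3/10, -9/40), radius 1/100
for x2, the 1-step affine chain lands on center (1/4, 1/4), radius 1/10

x1: center (3/10, -9/40), radius 1/100; x2: center (1/4, 1/4), radius 1/10; x3: center (1/4, -11/40), radius 1/100; x4: center (3/10, -11/40), radius 1/90


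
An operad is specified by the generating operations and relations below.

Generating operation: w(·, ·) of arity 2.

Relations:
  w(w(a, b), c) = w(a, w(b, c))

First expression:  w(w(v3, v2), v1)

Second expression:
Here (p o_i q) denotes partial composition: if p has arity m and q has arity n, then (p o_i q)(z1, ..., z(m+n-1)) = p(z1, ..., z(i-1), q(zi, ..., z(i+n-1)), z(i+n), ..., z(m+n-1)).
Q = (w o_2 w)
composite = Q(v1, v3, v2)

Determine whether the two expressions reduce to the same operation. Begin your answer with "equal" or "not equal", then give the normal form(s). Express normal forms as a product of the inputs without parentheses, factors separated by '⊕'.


not equal; first: v3 ⊕ v2 ⊕ v1; second: v1 ⊕ v3 ⊕ v2

The first expression reduces to v3 ⊕ v2 ⊕ v1
The second expression reduces to v1 ⊕ v3 ⊕ v2
The forms do not match — not equal.


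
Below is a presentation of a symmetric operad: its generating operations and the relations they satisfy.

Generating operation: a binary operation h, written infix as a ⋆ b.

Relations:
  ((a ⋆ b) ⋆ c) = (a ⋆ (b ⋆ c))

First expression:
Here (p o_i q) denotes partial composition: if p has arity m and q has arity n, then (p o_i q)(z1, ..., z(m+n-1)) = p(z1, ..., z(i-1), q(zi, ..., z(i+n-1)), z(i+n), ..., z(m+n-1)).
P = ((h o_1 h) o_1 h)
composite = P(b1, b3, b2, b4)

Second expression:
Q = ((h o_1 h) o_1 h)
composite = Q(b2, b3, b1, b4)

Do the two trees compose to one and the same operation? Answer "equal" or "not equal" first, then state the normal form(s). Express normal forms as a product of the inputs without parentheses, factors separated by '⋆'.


not equal; the first gives b1 ⋆ b3 ⋆ b2 ⋆ b4 and the second b2 ⋆ b3 ⋆ b1 ⋆ b4

Normal form of the first expression: b1 ⋆ b3 ⋆ b2 ⋆ b4
Normal form of the second expression: b2 ⋆ b3 ⋆ b1 ⋆ b4
They disagree, so not equal.


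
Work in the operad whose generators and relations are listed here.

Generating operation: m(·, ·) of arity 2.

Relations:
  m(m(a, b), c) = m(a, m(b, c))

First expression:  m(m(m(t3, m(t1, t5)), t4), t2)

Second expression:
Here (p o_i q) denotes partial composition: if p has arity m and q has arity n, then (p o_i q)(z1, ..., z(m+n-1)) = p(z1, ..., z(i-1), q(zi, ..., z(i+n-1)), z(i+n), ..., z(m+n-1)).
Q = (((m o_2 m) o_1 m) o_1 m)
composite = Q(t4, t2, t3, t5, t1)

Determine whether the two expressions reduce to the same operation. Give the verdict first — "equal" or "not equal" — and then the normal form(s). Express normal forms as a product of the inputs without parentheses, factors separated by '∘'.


In normal form, the first expression is t3 ∘ t1 ∘ t5 ∘ t4 ∘ t2
In normal form, the second expression is t4 ∘ t2 ∘ t3 ∘ t5 ∘ t1
Distinct normal forms: not equal.

not equal — first t3 ∘ t1 ∘ t5 ∘ t4 ∘ t2, second t4 ∘ t2 ∘ t3 ∘ t5 ∘ t1


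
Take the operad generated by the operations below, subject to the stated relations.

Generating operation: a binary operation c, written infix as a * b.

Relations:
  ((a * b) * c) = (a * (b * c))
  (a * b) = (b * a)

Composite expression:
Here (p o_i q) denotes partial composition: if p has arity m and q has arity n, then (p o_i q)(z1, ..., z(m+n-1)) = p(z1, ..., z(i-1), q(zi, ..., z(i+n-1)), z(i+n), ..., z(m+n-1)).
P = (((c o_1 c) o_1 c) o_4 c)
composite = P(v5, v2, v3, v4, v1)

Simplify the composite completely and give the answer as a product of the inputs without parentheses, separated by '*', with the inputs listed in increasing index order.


v1 * v2 * v3 * v4 * v5


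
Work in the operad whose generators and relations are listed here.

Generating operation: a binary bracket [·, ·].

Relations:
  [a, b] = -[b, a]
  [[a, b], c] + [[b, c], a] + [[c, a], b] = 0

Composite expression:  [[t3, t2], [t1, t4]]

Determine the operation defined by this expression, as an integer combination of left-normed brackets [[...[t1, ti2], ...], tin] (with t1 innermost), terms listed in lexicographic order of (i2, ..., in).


Left-normed coefficients sit on the t1-initial expansion words.
Composite bracket: [[t3, t2], [t1, t4]]
Each bracket splits as ab - ba, giving 8 signed words (2^3 = 8).
Keep just the words that open with t1:
  word t1t4t2t3 has sign +1, contributing +[[[t1, t4], t2], t3]
  word t1t4t3t2 has sign -1, contributing -[[[t1, t4], t3], t2]

[[[t1, t4], t2], t3] - [[[t1, t4], t3], t2]


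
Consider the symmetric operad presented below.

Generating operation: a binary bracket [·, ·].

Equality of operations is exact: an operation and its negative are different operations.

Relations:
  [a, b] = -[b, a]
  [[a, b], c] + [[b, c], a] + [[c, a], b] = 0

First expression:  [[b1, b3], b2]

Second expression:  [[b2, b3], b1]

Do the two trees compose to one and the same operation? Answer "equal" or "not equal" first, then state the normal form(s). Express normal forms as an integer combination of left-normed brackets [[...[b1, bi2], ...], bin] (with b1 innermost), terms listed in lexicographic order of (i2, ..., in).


Reducing the first expression gives [[b1, b3], b2]
Reducing the second expression gives -[[b1, b2], b3] + [[b1, b3], b2]
The normal forms differ: not equal.

not equal — first [[b1, b3], b2], second -[[b1, b2], b3] + [[b1, b3], b2]


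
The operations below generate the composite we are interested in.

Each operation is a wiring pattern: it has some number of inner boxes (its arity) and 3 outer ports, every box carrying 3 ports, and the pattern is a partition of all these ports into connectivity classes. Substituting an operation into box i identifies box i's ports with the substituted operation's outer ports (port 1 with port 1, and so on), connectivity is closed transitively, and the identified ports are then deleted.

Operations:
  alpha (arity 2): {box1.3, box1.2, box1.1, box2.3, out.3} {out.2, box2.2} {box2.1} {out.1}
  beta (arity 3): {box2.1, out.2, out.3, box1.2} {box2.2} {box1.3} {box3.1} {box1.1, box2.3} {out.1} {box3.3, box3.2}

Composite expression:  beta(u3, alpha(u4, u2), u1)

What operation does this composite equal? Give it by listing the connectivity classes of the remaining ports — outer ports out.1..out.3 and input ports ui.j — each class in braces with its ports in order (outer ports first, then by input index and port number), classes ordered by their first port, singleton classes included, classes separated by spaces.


Two ports join when wires chain via beta-identified ports.
after alpha, the pattern on (u4, u2) reads {out.1} {out.2, u2.2} {out.3, u2.3, u4.1, u4.2, u4.3} {u2.1} (out.j = its outer ports)
after beta, the pattern on (u3, u4, u2, u1) reads {out.1} {out.2, out.3, u3.2} {u1.1} {u1.2, u1.3} {u2.1} {u2.2} {u2.3, u3.1, u4.1, u4.2, u4.3} {u3.3} (out.j = its outer ports)

{out.1} {out.2, out.3, u3.2} {u1.1} {u1.2, u1.3} {u2.1} {u2.2} {u2.3, u3.1, u4.1, u4.2, u4.3} {u3.3}


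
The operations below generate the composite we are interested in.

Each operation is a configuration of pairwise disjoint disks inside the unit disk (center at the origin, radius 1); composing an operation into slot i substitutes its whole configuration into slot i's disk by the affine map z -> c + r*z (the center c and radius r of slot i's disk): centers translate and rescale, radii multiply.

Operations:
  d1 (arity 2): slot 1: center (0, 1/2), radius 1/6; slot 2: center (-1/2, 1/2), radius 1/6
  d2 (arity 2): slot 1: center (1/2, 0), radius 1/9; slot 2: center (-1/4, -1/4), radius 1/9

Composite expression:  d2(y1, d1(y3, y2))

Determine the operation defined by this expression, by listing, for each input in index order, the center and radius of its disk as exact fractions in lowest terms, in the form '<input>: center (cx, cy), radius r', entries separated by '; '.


y1: center (1/2, 0), radius 1/9; y2: center (-11/36, -7/36), radius 1/54; y3: center (-1/4, -7/36), radius 1/54

Below d2, radii multiply path by path; the y-disk centers shift.
input y1: composing its 1 substitution step yields center (1/2, 0), radius 1/9
input y3: composing its 2 substitution steps yields center (-1/4, -7/36), radius 1/54
input y2: composing its 2 substitution steps yields center (-11/36, -7/36), radius 1/54


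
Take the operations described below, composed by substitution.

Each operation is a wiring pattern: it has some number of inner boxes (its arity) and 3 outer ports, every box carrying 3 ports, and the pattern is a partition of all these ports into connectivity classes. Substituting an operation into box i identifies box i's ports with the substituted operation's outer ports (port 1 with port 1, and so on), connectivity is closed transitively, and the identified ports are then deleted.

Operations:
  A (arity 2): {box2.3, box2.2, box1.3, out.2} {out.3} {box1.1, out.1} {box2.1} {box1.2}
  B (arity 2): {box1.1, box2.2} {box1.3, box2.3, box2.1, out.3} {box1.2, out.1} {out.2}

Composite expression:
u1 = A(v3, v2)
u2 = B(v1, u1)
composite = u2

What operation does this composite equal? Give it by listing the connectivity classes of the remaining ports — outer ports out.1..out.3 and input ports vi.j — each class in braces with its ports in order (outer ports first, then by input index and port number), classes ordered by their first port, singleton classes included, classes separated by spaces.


{out.1, v1.2} {out.2} {out.3, v1.3, v3.1} {v1.1, v2.2, v2.3, v3.3} {v2.1} {v3.2}


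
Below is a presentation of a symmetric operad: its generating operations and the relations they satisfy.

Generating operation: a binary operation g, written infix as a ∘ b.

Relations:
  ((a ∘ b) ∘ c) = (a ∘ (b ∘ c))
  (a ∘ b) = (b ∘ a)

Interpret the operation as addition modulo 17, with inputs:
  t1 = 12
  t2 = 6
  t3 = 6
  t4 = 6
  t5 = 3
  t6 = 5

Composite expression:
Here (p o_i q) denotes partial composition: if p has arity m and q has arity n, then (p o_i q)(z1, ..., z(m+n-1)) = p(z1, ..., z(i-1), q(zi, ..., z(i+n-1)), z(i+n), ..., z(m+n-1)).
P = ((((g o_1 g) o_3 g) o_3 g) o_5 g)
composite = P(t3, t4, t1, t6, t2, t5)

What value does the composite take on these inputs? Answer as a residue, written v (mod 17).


4 (mod 17)

(t3 ∘ t4) = 12
(t1 ∘ t6) = 0
(t2 ∘ t5) = 9
((t1 ∘ t6) ∘ (t2 ∘ t5)) = 9
((t3 ∘ t4) ∘ ((t1 ∘ t6) ∘ (t2 ∘ t5))) = 4


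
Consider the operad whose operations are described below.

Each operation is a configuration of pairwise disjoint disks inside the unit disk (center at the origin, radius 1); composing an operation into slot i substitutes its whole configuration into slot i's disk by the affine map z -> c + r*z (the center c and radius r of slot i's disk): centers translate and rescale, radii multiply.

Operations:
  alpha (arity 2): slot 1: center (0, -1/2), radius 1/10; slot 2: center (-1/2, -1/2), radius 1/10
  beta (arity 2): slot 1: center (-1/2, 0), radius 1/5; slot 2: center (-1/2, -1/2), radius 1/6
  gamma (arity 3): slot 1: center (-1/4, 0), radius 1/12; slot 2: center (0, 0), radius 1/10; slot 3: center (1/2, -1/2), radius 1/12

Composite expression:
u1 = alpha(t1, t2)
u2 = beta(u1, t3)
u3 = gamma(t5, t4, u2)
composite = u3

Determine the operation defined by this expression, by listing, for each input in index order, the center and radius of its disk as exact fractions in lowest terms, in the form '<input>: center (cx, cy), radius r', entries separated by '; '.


Each t-disk chains the slot maps above it in gamma; radii multiply.
tracing t5 down its 1-map path: center (-1/4, 0), radius 1/12
tracing t4 down its 1-map path: center (0, 0), radius 1/10
tracing t1 down its 3-map path: center (11/24, -61/120), radius 1/600
tracing t2 down its 3-map path: center (9/20, -61/120), radius 1/600
tracing t3 down its 2-map path: center (11/24, -13/24), radius 1/72

t1: center (11/24, -61/120), radius 1/600; t2: center (9/20, -61/120), radius 1/600; t3: center (11/24, -13/24), radius 1/72; t4: center (0, 0), radius 1/10; t5: center (-1/4, 0), radius 1/12


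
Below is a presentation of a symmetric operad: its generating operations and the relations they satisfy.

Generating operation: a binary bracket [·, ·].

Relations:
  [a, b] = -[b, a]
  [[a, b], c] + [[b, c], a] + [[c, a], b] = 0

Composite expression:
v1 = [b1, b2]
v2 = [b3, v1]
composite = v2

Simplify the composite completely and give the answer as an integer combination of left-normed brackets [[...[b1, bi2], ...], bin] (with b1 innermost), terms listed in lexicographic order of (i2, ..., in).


-[[b1, b2], b3]

Skip Jacobi rewriting: expand, keep b1-initial words, read off terms.
Composite bracket: [b3, [b1, b2]]
Applying ab - ba throughout gives 4 signed words (2^2 = 4).
Words beginning with b1 determine it all:
  b1b2b3 (sign -1) contributes -[[b1, b2], b3]


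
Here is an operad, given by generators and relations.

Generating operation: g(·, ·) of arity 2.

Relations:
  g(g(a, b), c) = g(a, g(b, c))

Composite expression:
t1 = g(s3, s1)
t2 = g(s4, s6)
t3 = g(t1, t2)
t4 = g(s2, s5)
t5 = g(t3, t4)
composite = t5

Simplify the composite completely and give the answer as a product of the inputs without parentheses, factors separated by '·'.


s3 · s1 · s4 · s6 · s2 · s5


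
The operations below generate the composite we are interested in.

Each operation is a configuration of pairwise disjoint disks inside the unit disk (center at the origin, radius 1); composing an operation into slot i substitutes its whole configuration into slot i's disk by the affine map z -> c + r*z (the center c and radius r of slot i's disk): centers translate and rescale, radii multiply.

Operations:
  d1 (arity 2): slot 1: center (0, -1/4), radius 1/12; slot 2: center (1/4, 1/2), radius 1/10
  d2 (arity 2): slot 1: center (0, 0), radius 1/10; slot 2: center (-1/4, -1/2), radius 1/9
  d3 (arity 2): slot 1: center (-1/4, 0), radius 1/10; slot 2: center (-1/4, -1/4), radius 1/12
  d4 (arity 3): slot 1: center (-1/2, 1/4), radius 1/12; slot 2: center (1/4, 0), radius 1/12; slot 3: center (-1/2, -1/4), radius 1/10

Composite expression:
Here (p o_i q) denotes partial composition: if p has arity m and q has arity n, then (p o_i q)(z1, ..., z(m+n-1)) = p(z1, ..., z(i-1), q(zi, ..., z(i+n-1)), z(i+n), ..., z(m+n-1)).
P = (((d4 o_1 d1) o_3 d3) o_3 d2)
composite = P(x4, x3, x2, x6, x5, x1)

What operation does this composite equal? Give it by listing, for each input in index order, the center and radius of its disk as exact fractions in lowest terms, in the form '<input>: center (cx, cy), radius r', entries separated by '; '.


x1: center (-1/2, -1/4), radius 1/10; x2: center (11/48, 0), radius 1/1200; x3: center (-23/48, 7/24), radius 1/120; x4: center (-1/2, 11/48), radius 1/144; x5: center (11/48, -1/48), radius 1/144; x6: center (109/480, -1/240), radius 1/1080

Affine substitution under d4: radii multiply and x-centers shift.
input x4: applying the 2 nested substitutions gives center (-1/2, 11/48), radius 1/144
input x3: applying the 2 nested substitutions gives center (-23/48, 7/24), radius 1/120
input x2: applying the 3 nested substitutions gives center (11/48, 0), radius 1/1200
input x6: applying the 3 nested substitutions gives center (109/480, -1/240), radius 1/1080
input x5: applying the 2 nested substitutions gives center (11/48, -1/48), radius 1/144
input x1: applying the 1 nested substitution gives center (-1/2, -1/4), radius 1/10


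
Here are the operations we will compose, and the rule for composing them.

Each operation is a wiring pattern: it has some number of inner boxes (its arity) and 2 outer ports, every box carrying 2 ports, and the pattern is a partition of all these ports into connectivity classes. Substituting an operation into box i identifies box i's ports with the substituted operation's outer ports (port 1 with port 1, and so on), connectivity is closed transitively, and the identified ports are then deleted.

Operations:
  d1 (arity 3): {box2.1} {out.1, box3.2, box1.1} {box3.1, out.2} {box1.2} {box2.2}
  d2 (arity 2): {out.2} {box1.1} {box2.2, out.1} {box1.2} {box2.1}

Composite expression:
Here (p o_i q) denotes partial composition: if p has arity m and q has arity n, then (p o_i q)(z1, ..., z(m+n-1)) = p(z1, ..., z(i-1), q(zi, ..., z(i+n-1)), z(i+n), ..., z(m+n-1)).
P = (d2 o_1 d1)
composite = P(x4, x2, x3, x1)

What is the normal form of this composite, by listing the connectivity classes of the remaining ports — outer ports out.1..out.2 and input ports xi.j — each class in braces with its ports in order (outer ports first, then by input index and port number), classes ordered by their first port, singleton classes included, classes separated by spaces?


{out.1, x1.2} {out.2} {x1.1} {x2.1} {x2.2} {x3.1} {x3.2, x4.1} {x4.2}

After gluing at d2, chains via deleted ports link the x-ports.
through d1, on inputs (x4, x2, x3): {out.1, x3.2, x4.1} {out.2, x3.1} {x2.1} {x2.2} {x4.2} (out.j = stage outer ports)
through d2, on inputs (x4, x2, x3, x1): {out.1, x1.2} {out.2} {x1.1} {x2.1} {x2.2} {x3.1} {x3.2, x4.1} {x4.2} (out.j = stage outer ports)


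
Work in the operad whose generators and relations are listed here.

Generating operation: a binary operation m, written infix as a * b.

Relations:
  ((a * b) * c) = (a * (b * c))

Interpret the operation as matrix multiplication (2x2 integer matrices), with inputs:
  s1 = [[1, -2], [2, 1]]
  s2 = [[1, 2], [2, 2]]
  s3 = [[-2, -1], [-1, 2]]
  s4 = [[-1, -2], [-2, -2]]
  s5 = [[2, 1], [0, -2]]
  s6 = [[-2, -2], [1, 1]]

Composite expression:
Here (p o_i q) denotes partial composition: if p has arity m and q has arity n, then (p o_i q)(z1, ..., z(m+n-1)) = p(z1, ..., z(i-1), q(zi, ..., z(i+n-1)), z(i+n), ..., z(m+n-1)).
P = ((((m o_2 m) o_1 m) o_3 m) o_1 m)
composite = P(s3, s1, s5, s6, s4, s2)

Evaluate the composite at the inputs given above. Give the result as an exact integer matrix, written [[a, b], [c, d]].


(s3 * s1) = [[-4, 3], [3, 4]]
((s3 * s1) * s5) = [[-8, -10], [6, -5]]
(s6 * s4) = [[6, 8], [-3, -4]]
((s6 * s4) * s2) = [[22, 28], [-11, -14]]
(((s3 * s1) * s5) * ((s6 * s4) * s2)) = [[-66, -84], [187, 238]]

[[-66, -84], [187, 238]]


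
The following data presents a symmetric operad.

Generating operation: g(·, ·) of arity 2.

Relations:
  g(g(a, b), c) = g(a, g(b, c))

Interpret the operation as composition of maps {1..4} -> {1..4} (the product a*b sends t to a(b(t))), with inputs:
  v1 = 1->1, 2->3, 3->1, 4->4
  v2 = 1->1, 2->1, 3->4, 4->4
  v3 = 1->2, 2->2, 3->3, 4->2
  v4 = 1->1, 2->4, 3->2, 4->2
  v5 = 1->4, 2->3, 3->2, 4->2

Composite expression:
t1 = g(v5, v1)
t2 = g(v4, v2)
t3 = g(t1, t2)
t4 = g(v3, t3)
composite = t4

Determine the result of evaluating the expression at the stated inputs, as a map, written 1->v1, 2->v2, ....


1->2, 2->2, 3->2, 4->2

g(v5, v1) = 1->4, 2->2, 3->4, 4->2
g(v4, v2) = 1->1, 2->1, 3->2, 4->2
g(g(v5, v1), g(v4, v2)) = 1->4, 2->4, 3->2, 4->2
g(v3, g(g(v5, v1), g(v4, v2))) = 1->2, 2->2, 3->2, 4->2


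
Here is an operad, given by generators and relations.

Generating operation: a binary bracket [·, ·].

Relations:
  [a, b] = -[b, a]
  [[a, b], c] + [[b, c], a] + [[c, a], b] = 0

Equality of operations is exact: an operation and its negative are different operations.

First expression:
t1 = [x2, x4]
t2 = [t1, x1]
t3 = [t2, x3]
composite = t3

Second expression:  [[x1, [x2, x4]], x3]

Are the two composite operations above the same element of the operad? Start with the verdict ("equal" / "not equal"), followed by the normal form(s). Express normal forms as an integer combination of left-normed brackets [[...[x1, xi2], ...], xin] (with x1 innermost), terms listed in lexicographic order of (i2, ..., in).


not equal; the first gives -[[[x1, x2], x4], x3] + [[[x1, x4], x2], x3] and the second [[[x1, x2], x4], x3] - [[[x1, x4], x2], x3]

The first expression reduces to -[[[x1, x2], x4], x3] + [[[x1, x4], x2], x3]
The second expression reduces to [[[x1, x2], x4], x3] - [[[x1, x4], x2], x3]
The normal forms differ: not equal.


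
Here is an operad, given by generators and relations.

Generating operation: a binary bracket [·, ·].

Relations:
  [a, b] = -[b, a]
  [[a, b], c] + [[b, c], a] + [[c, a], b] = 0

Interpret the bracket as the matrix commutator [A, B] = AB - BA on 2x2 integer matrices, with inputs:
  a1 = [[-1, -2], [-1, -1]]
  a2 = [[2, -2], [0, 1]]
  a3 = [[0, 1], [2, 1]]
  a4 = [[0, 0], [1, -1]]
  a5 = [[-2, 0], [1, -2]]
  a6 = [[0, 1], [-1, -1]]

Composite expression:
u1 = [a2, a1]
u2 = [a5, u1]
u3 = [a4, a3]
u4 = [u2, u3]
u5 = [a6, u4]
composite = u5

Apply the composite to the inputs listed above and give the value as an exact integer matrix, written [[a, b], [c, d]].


[[8, 12], [4, -8]]
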